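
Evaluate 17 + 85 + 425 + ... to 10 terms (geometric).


Sₙ = 17×(5^10 - 1)/(5 - 1)
= 17×(9765625 - 1)/4
= 17×9765624/4
= 41503902

S_10 = 41503902


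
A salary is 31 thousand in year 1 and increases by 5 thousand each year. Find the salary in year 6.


aₙ = a₁ + (n-1)d
= 31 + (6-1)×5
= 31 + 25
= 56

a_6 = 56


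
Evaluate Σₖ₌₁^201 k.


n(n+1)/2 = 201×202/2 = 40602/2 = 20301

Σk = 20301


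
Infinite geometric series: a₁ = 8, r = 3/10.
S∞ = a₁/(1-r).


S∞ = a₁/(1-r) = 8/(1 - 3/10)
= 8/(7/10)
= 80/7

S∞ = 80/7


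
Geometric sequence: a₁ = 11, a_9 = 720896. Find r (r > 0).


r^(n-1) = aₙ/a₁
r^8 = 720896/11 = 65536
r = 65536^(1/8)
= ±4; taking r > 0 gives r = 4

r = 4


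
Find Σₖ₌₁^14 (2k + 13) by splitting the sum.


Σ(2k+13) = 2·Σk + 13·n
= 2·105 + 13·14
= 210 + 182 = 392

Σ = 392


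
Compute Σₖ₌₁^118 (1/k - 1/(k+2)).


Telescoping with gap 2: two head and two tail terms survive.
= (1 + 1/2) - (1/119 + 1/120)
= 3/2 - 1/119 - 1/120 = 21181/14280

Sum = 21181/14280


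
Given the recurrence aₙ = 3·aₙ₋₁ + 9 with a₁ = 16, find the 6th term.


Computing step by step:
a_1 = 16
a_2 = 57
a_3 = 180
a_4 = 549
a_5 = 1656
a_6 = 4977


a_6 = 4977


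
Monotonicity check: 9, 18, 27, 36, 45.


Differences: 9, 9, 9, 9
All differences > 0 → strictly INCREASING

Monotonically increasing


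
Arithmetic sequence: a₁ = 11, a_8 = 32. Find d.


d = (aₙ - a₁)/(n-1)
= (32 - 11)/(8-1)
= 21/7 = 3

d = 3


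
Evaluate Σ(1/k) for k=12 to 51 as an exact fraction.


Σₖ₌12^51 1/k = 1/12 + 1/13 + 1/14 + ... + 1/51
= 4645268866599554270339/3099044504245996706400
≈ 1.4989

Sum = 4645268866599554270339/3099044504245996706400 ≈ 1.4989


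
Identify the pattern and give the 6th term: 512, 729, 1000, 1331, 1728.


Pattern: perfect cubes: n³
Terms: 512, 729, 1000, 1331, 1728
Next term = 2197

Next term = 2197


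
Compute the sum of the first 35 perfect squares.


n = 35
n(n+1)(2n+1)/6 = 35×36×71/6
= 89460/6 = 14910

Σk² = 14910


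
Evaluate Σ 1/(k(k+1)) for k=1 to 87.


1/(k(k+1)) = 1/k - 1/(k+1) (partial fractions)
Telescoping: Σ = 1 - 1/88 = 87/88

Sum = 87/88


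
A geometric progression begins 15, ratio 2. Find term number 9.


aₙ = a₁·r^(n-1)
= 15×2^8
= 15×256
= 3840

a_9 = 3840


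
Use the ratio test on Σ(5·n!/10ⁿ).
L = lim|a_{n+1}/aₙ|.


aₙ = 5·n!/10^n
a_{n+1}/aₙ = (n+1)!/10^(n+1) × 10^n/n!  (constant 5 cancels)
= (n+1)/10
L = lim(n→∞) (n+1)/10 = ∞
L > 1 → series DIVERGES

Diverges (ratio test: L = ∞ > 1)


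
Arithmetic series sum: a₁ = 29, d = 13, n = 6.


aₙ = 29 + (6-1)×13 = 94
Sₙ = n(a₁+aₙ)/2 = 6×(29+94)/2
= 6×123/2 = 369

S_6 = 369


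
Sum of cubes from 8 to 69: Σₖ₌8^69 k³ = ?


Σₖ₌8^69 k³ = [69·70/2]² − [7·8/2]²
= 5832225 − 784 = 5831441

Σk³ = 5831441


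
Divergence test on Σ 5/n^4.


lim(n→∞) 5/n^4 = 0
lim aₙ = 0 → nth-term test is INCONCLUSIVE
(Need other tests; this is actually a convergent p-series with p=4 > 1)

Inconclusive (lim aₙ = 0; need another test)


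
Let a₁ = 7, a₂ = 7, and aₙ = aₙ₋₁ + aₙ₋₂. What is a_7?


Computing iteratively: 7, 7, 14, 21, 35, 56, 91
a_7 = 91

a_7 = 91


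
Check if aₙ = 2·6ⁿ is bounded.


aₙ = 2·6ⁿ → as n→∞, aₙ→∞ (since base 6 > 1)
No finite upper bound exists
The sequence is UNBOUNDED

Unbounded (aₙ → ∞ as n → ∞)


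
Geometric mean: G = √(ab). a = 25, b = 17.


GM = √(25×17) = √425 = 20.6155

GM = 20.6155


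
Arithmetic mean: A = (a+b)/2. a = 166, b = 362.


AM = (166 + 362)/2 = 528/2 = 264

AM = 264


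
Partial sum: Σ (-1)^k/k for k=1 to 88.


S = -1 + 1/2 - 1/3 + 1/4 - 1/5 + 1/6 - 1/7 + 1/8 ± ...
= -0.6875
(Full series converges to -ln(2) ≈ -0.6931)

S_88 = -0.6875


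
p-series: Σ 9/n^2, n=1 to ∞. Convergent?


p-series test: Σ c/n^p converges if p > 1, diverges if p ≤ 1 (constant c > 0 doesn't affect convergence).
p = 2
2 > 1 → CONVERGES

Converges (p = 2 > 1)


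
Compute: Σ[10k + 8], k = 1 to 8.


Σ(10k+8) = 10·Σk + 8·n
= 10·36 + 8·8
= 360 + 64 = 424

Σ = 424


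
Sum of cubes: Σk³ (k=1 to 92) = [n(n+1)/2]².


n(n+1)/2 = 92×93/2 = 4278
Σk³ = 4278² = 18301284

Σk³ = 18301284


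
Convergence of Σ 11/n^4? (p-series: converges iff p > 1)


p-series test: Σ c/n^p converges if p > 1, diverges if p ≤ 1 (constant c > 0 doesn't affect convergence).
p = 4
4 > 1 → CONVERGES

Converges (p = 4 > 1)


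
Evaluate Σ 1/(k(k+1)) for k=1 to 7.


1/(k(k+1)) = 1/k - 1/(k+1) (partial fractions)
Telescoping: Σ = 1 - 1/8 = 7/8

Sum = 7/8


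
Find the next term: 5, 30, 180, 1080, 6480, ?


Pattern: geometric (r=6)
Terms: 5, 30, 180, 1080, 6480
Next term = 38880

Next term = 38880


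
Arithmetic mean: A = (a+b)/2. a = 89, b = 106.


AM = (89 + 106)/2 = 195/2 = 97.5

AM = 97.5


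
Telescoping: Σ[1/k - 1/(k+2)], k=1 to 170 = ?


Telescoping with gap 2: two head and two tail terms survive.
= (1 + 1/2) - (1/171 + 1/172)
= 3/2 - 1/171 - 1/172 = 43775/29412

Sum = 43775/29412


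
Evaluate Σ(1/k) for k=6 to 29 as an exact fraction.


Σₖ₌6^29 1/k = 1/6 + 1/7 + 1/8 + ... + 1/29
= 3908958676327/2329089562800
≈ 1.6783

Sum = 3908958676327/2329089562800 ≈ 1.6783


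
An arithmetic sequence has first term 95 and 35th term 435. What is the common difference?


d = (aₙ - a₁)/(n-1)
= (435 - 95)/(35-1)
= 340/34 = 10

d = 10


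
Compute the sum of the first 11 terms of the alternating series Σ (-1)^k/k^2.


S = -1 + 1/4 - 1/9 + 1/16 - 1/25 + 1/36 - 1/49 + 1/64 ± ...
= -0.8262
(Full series converges to -π²/12 ≈ -0.8225)

S_11 = -0.8262


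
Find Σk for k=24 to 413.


Σₖ₌24^413 k = Σₖ₌₁^413 k − Σₖ₌₁^23 k
= 413·414/2 − 23·24/2
= 85491 − 276 = 85215

Σk = 85215


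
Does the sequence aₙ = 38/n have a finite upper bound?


a₁ = 38, a₂ = 38/2, a₃ = 38/3, ...
0 < aₙ ≤ 38 for all n ≥ 1
Lower bound: 0, Upper bound: 38
The sequence IS bounded

Bounded (0 < aₙ ≤ 38)


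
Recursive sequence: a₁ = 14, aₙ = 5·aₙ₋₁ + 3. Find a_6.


Computing step by step:
a_1 = 14
a_2 = 73
a_3 = 368
a_4 = 1843
a_5 = 9218
a_6 = 46093


a_6 = 46093


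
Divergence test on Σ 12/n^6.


lim(n→∞) 12/n^6 = 0
lim aₙ = 0 → nth-term test is INCONCLUSIVE
(Need other tests; this is actually a convergent p-series with p=6 > 1)

Inconclusive (lim aₙ = 0; need another test)


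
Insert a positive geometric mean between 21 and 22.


GM = √(21×22) = √462 = 21.4942

GM = 21.4942


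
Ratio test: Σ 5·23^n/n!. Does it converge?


aₙ = 5·23^n/n!
a_{n+1}/aₙ = 23^(n+1)/(n+1)! × n!/23^n  (constant 5 cancels)
= 23/(n+1)
L = lim(n→∞) 23/(n+1) = 0
L < 1 → series CONVERGES

Converges (ratio test: L = 0 < 1)


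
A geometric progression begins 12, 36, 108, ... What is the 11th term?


aₙ = a₁·r^(n-1)
= 12×3^10
= 12×59049
= 708588

a_11 = 708588


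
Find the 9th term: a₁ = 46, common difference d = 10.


aₙ = a₁ + (n-1)d
= 46 + (9-1)×10
= 46 + 80
= 126

a_9 = 126


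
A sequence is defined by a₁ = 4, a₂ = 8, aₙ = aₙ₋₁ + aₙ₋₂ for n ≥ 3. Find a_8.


Computing iteratively: 4, 8, 12, 20, 32, 52, 84, 136
a_8 = 136

a_8 = 136


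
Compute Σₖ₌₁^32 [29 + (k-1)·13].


aₙ = 29 + (32-1)×13 = 432
Sₙ = n(a₁+aₙ)/2 = 32×(29+432)/2
= 32×461/2 = 7376

S_32 = 7376


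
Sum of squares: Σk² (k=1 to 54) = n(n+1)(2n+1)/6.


n = 54
n(n+1)(2n+1)/6 = 54×55×109/6
= 323730/6 = 53955

Σk² = 53955


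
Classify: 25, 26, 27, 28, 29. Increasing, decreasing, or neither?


Differences: 1, 1, 1, 1
All differences > 0 → strictly INCREASING

Monotonically increasing


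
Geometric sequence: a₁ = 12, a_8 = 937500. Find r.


r^(n-1) = aₙ/a₁
r^7 = 937500/12 = 78125
r = 78125^(1/7)
= 5

r = 5


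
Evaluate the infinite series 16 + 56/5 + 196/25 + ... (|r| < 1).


S∞ = a₁/(1-r) = 16/(1 - 7/10)
= 16/(3/10)
= 160/3

S∞ = 160/3


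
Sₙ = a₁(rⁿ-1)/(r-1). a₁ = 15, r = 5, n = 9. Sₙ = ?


Sₙ = 15×(5^9 - 1)/(5 - 1)
= 15×(1953125 - 1)/4
= 15×1953124/4
= 7324215

S_9 = 7324215


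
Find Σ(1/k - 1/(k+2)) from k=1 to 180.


Telescoping with gap 2: two head and two tail terms survive.
= (1 + 1/2) - (1/181 + 1/182)
= 3/2 - 1/181 - 1/182 = 24525/16471

Sum = 24525/16471


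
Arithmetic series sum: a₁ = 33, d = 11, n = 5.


aₙ = 33 + (5-1)×11 = 77
Sₙ = n(a₁+aₙ)/2 = 5×(33+77)/2
= 5×110/2 = 275

S_5 = 275


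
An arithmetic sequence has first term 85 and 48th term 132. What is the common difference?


d = (aₙ - a₁)/(n-1)
= (132 - 85)/(48-1)
= 47/47 = 1

d = 1


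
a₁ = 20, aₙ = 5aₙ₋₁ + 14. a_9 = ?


Computing step by step:
a_1 = 20
a_2 = 114
a_3 = 584
a_4 = 2934
a_5 = 14684
a_6 = 73434
a_7 = 367184
a_8 = 1835934
a_9 = 9179684


a_9 = 9179684


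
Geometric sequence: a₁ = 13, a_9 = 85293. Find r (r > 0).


r^(n-1) = aₙ/a₁
r^8 = 85293/13 = 6561
r = 6561^(1/8)
= ±3; taking r > 0 gives r = 3

r = 3


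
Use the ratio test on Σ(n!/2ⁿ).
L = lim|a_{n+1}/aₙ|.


aₙ = n!/2^n
a_{n+1}/aₙ = (n+1)!/2^(n+1) × 2^n/n!
= (n+1)/2
L = lim(n→∞) (n+1)/2 = ∞
L > 1 → series DIVERGES

Diverges (ratio test: L = ∞ > 1)


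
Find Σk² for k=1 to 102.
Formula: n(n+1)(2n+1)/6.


n = 102
n(n+1)(2n+1)/6 = 102×103×205/6
= 2153730/6 = 358955

Σk² = 358955


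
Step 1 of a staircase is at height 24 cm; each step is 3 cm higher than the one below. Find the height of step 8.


aₙ = a₁ + (n-1)d
= 24 + (8-1)×3
= 24 + 21
= 45

a_8 = 45


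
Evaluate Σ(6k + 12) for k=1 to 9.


Σ(6k+12) = 6·Σk + 12·n
= 6·45 + 12·9
= 270 + 108 = 378

Σ = 378


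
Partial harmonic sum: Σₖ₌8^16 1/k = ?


Σₖ₌8^16 1/k = 1/8 + 1/9 + 1/10 + 1/11 + 1/12 + 1/13 + 1/14 + 1/15 + 1/16
= 113567/144144
≈ 0.7879

Sum = 113567/144144 ≈ 0.7879


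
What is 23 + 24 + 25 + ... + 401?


Σₖ₌23^401 k = Σₖ₌₁^401 k − Σₖ₌₁^22 k
= 401·402/2 − 22·23/2
= 80601 − 253 = 80348

Σk = 80348


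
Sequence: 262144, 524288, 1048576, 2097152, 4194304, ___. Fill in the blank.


Pattern: powers of 2: 2ⁿ
Terms: 262144, 524288, 1048576, 2097152, 4194304
Next term = 8388608

Next term = 8388608


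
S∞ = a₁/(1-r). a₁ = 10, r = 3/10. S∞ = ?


S∞ = a₁/(1-r) = 10/(1 - 3/10)
= 10/(7/10)
= 100/7

S∞ = 100/7


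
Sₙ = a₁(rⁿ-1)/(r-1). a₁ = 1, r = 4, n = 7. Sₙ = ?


Sₙ = 1×(4^7 - 1)/(4 - 1)
= 1×(16384 - 1)/3
= 1×16383/3
= 5461

S_7 = 5461


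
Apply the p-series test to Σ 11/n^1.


p-series test: Σ c/n^p converges if p > 1, diverges if p ≤ 1 (constant c > 0 doesn't affect convergence).
p = 1
1 ≤ 1 → DIVERGES

Diverges (p = 1 ≤ 1)


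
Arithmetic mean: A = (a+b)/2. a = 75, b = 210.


AM = (75 + 210)/2 = 285/2 = 142.5

AM = 142.5


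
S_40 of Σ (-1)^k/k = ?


S = -1 + 1/2 - 1/3 + 1/4 - 1/5 + 1/6 - 1/7 + 1/8 ± ...
= -0.6808
(Full series converges to -ln(2) ≈ -0.6931)

S_40 = -0.6808


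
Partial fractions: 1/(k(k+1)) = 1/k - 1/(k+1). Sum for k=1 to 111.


1/(k(k+1)) = 1/k - 1/(k+1) (partial fractions)
Telescoping: Σ = 1 - 1/112 = 111/112

Sum = 111/112


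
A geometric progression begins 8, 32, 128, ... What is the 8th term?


aₙ = a₁·r^(n-1)
= 8×4^7
= 8×16384
= 131072

a_8 = 131072


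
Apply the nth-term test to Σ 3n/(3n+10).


lim(n→∞) 3n/(3n+10) = 3/3 = 1  (divide numerator and denominator by n)
lim aₙ = 1 ≠ 0 → series DIVERGES

Diverges (lim aₙ = 1 ≠ 0)


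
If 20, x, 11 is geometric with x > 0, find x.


GM = √(20×11) = √220 = 14.8324

GM = 14.8324


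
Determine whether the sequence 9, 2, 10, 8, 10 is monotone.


Differences: -7, 8, -2, 2
Difference at position 2 is +8 (> 0) but position 1 is -7 (< 0) — sequence both rises and falls
→ NOT monotonic

Not monotonic


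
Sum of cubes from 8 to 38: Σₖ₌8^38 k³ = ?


Σₖ₌8^38 k³ = [38·39/2]² − [7·8/2]²
= 549081 − 784 = 548297

Σk³ = 548297


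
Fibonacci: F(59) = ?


Fibonacci sequence: 1, 1, 2, 3, 5, 8, 13, 21, 34, 55, 89, ...
F(59) = 956722026041

F(59) = 956722026041


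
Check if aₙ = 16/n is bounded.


a₁ = 16, a₂ = 16/2, a₃ = 16/3, ...
0 < aₙ ≤ 16 for all n ≥ 1
Lower bound: 0, Upper bound: 16
The sequence IS bounded

Bounded (0 < aₙ ≤ 16)


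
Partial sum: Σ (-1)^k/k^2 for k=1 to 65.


S = -1 + 1/4 - 1/9 + 1/16 - 1/25 + 1/36 - 1/49 + 1/64 ± ...
= -0.8226
(Full series converges to -π²/12 ≈ -0.8225)

S_65 = -0.8226


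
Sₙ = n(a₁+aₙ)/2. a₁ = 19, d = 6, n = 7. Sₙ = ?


aₙ = 19 + (7-1)×6 = 55
Sₙ = n(a₁+aₙ)/2 = 7×(19+55)/2
= 7×74/2 = 259

S_7 = 259


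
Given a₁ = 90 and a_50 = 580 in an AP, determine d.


d = (aₙ - a₁)/(n-1)
= (580 - 90)/(50-1)
= 490/49 = 10

d = 10


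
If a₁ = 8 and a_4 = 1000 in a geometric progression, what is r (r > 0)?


r^(n-1) = aₙ/a₁
r^3 = 1000/8 = 125
r = 125^(1/3)
= 5

r = 5


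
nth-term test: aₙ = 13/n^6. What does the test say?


lim(n→∞) 13/n^6 = 0
lim aₙ = 0 → nth-term test is INCONCLUSIVE
(Need other tests; this is actually a convergent p-series with p=6 > 1)

Inconclusive (lim aₙ = 0; need another test)


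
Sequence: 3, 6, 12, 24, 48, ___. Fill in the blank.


Pattern: geometric (r=2)
Terms: 3, 6, 12, 24, 48
Next term = 96

Next term = 96


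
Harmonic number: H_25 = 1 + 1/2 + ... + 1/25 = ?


H_25 = 1/1 + 1/2 + 1/3 + ... + 1/25
= 34052522467/8923714800
≈ 3.816

H_25 = 34052522467/8923714800 ≈ 3.816


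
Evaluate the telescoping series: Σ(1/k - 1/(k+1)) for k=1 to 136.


Telescoping: adjacent terms cancel.
= 1/1 - 1/137
= 1 - 1/137 = 136/137

Sum = 136/137


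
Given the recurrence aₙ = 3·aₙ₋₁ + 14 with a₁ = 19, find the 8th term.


Computing step by step:
a_1 = 19
a_2 = 71
a_3 = 227
a_4 = 695
a_5 = 2099
a_6 = 6311
a_7 = 18947
a_8 = 56855


a_8 = 56855


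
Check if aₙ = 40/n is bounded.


a₁ = 40, a₂ = 40/2, a₃ = 40/3, ...
0 < aₙ ≤ 40 for all n ≥ 1
Lower bound: 0, Upper bound: 40
The sequence IS bounded

Bounded (0 < aₙ ≤ 40)


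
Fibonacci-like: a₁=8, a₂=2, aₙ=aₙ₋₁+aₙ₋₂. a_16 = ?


Computing iteratively: 8, 2, 10, 12, 22, 34, 56, 90, 146, 236, 382, 618, ...
a_16 = 4236

a_16 = 4236


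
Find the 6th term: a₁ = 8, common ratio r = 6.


aₙ = a₁·r^(n-1)
= 8×6^5
= 8×7776
= 62208

a_6 = 62208


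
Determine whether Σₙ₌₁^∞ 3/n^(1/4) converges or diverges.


p-series test: Σ c/n^p converges if p > 1, diverges if p ≤ 1 (constant c > 0 doesn't affect convergence).
p = 1/4
1/4 ≤ 1 → DIVERGES

Diverges (p = 1/4 ≤ 1)


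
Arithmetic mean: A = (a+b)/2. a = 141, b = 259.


AM = (141 + 259)/2 = 400/2 = 200

AM = 200


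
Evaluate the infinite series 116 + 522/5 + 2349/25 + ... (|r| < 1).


S∞ = a₁/(1-r) = 116/(1 - 9/10)
= 116/(1/10)
= 1160

S∞ = 1160


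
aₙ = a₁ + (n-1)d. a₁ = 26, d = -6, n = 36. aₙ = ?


aₙ = a₁ + (n-1)d
= 26 + (36-1)×-6
= 26 - 210
= -184

a_36 = -184


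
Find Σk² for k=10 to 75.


Σₖ₌10^75 k² = Σₖ₌₁^75 k² − Σₖ₌₁^9 k²
= 75·76·151/6 − 9·10·19/6
= 143450 − 285 = 143165

Σk² = 143165


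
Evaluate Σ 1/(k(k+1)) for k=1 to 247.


1/(k(k+1)) = 1/k - 1/(k+1) (partial fractions)
Telescoping: Σ = 1 - 1/248 = 247/248

Sum = 247/248


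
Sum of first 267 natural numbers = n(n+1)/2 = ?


n(n+1)/2 = 267×268/2 = 71556/2 = 35778

Σk = 35778


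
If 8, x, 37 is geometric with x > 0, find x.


GM = √(8×37) = √296 = 17.2047

GM = 17.2047


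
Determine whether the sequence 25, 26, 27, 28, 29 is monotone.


Differences: 1, 1, 1, 1
All differences > 0 → strictly INCREASING

Monotonically increasing


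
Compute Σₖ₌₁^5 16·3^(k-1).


Sₙ = 16×(3^5 - 1)/(3 - 1)
= 16×(243 - 1)/2
= 16×242/2
= 1936

S_5 = 1936


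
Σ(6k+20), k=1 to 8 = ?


Σ(6k+20) = 6·Σk + 20·n
= 6·36 + 20·8
= 216 + 160 = 376

Σ = 376


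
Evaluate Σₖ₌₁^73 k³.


n(n+1)/2 = 73×74/2 = 2701
Σk³ = 2701² = 7295401

Σk³ = 7295401


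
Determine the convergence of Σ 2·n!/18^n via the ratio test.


aₙ = 2·n!/18^n
a_{n+1}/aₙ = (n+1)!/18^(n+1) × 18^n/n!  (constant 2 cancels)
= (n+1)/18
L = lim(n→∞) (n+1)/18 = ∞
L > 1 → series DIVERGES

Diverges (ratio test: L = ∞ > 1)


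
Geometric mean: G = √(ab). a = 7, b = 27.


GM = √(7×27) = √189 = 13.7477

GM = 13.7477


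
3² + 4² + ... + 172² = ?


Σₖ₌3^172 k² = Σₖ₌₁^172 k² − Σₖ₌₁^2 k²
= 172·173·345/6 − 2·3·5/6
= 1710970 − 5 = 1710965

Σk² = 1710965


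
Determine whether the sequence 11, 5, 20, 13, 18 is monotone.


Differences: -6, 15, -7, 5
Difference at position 2 is +15 (> 0) but position 1 is -6 (< 0) — sequence both rises and falls
→ NOT monotonic

Not monotonic


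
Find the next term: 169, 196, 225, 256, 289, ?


Pattern: perfect squares: n²
Terms: 169, 196, 225, 256, 289
Next term = 324

Next term = 324


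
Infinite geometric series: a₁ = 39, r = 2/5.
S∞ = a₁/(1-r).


S∞ = a₁/(1-r) = 39/(1 - 2/5)
= 39/(3/5)
= 65

S∞ = 65


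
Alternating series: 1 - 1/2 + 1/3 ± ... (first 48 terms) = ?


S = 1 - 1/2 + 1/3 - 1/4 + 1/5 - 1/6 + 1/7 - 1/8 ± ...
= 0.6828
(Full series converges to +ln(2) ≈ +0.6931)

S_48 = 0.6828


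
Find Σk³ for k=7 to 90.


Σₖ₌7^90 k³ = [90·91/2]² − [6·7/2]²
= 16769025 − 441 = 16768584

Σk³ = 16768584


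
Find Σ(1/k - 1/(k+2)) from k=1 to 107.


Telescoping with gap 2: two head and two tail terms survive.
= (1 + 1/2) - (1/108 + 1/109)
= 3/2 - 1/108 - 1/109 = 17441/11772

Sum = 17441/11772


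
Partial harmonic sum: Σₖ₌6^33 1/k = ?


Σₖ₌6^33 1/k = 1/6 + 1/7 + 1/8 + ... + 1/33
= 23701413189829/13127595717600
≈ 1.8055

Sum = 23701413189829/13127595717600 ≈ 1.8055


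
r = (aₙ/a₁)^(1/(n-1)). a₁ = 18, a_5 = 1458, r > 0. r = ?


r^(n-1) = aₙ/a₁
r^4 = 1458/18 = 81
r = 81^(1/4)
= ±3; taking r > 0 gives r = 3

r = 3


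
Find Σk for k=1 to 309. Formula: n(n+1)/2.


n(n+1)/2 = 309×310/2 = 95790/2 = 47895

Σk = 47895


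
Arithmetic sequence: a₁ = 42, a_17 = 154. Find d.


d = (aₙ - a₁)/(n-1)
= (154 - 42)/(17-1)
= 112/16 = 7

d = 7


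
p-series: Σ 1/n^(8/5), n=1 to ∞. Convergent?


p-series test: Σ c/n^p converges if p > 1, diverges if p ≤ 1 (constant c > 0 doesn't affect convergence).
p = 8/5
8/5 > 1 → CONVERGES

Converges (p = 8/5 > 1)


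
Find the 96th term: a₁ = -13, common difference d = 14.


aₙ = a₁ + (n-1)d
= -13 + (96-1)×14
= -13 + 1330
= 1317

a_96 = 1317


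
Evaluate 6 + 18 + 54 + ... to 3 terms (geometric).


Sₙ = 6×(3^3 - 1)/(3 - 1)
= 6×(27 - 1)/2
= 6×26/2
= 78

S_3 = 78


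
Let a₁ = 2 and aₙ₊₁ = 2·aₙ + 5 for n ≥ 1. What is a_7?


Computing step by step:
a_1 = 2
a_2 = 9
a_3 = 23
a_4 = 51
a_5 = 107
a_6 = 219
a_7 = 443


a_7 = 443


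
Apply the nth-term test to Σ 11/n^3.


lim(n→∞) 11/n^3 = 0
lim aₙ = 0 → nth-term test is INCONCLUSIVE
(Need other tests; this is actually a convergent p-series with p=3 > 1)

Inconclusive (lim aₙ = 0; need another test)


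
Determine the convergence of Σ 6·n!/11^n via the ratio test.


aₙ = 6·n!/11^n
a_{n+1}/aₙ = (n+1)!/11^(n+1) × 11^n/n!  (constant 6 cancels)
= (n+1)/11
L = lim(n→∞) (n+1)/11 = ∞
L > 1 → series DIVERGES

Diverges (ratio test: L = ∞ > 1)


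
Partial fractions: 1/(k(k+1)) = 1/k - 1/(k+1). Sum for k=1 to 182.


1/(k(k+1)) = 1/k - 1/(k+1) (partial fractions)
Telescoping: Σ = 1 - 1/183 = 182/183

Sum = 182/183


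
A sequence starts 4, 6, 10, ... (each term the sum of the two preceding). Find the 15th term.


Computing iteratively: 4, 6, 10, 16, 26, 42, 68, 110, 178, 288, 466, 754, ...
a_15 = 3194

a_15 = 3194


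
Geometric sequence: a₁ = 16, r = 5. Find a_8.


aₙ = a₁·r^(n-1)
= 16×5^7
= 16×78125
= 1250000

a_8 = 1250000


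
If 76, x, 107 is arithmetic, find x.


AM = (76 + 107)/2 = 183/2 = 91.5

AM = 91.5


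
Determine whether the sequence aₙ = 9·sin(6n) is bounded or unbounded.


For all n, -1 ≤ sin(6n) ≤ 1, so -9 ≤ 9·sin(6n) ≤ 9
Lower bound: -9, Upper bound: 9
The sequence IS bounded

Bounded (-9 ≤ aₙ ≤ 9)


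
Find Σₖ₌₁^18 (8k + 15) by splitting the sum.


Σ(8k+15) = 8·Σk + 15·n
= 8·171 + 15·18
= 1368 + 270 = 1638

Σ = 1638


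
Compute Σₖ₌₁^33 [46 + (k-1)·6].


aₙ = 46 + (33-1)×6 = 238
Sₙ = n(a₁+aₙ)/2 = 33×(46+238)/2
= 33×284/2 = 4686

S_33 = 4686


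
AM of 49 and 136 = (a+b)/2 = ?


AM = (49 + 136)/2 = 185/2 = 92.5

AM = 92.5


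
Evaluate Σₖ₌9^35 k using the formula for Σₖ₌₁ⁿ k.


Σₖ₌9^35 k = Σₖ₌₁^35 k − Σₖ₌₁^8 k
= 35·36/2 − 8·9/2
= 630 − 36 = 594

Σk = 594


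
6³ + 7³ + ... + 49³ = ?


Σₖ₌6^49 k³ = [49·50/2]² − [5·6/2]²
= 1500625 − 225 = 1500400

Σk³ = 1500400


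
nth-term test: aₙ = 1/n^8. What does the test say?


lim(n→∞) 1/n^8 = 0
lim aₙ = 0 → nth-term test is INCONCLUSIVE
(Need other tests; this is actually a convergent p-series with p=8 > 1)

Inconclusive (lim aₙ = 0; need another test)


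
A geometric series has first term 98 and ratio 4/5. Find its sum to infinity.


S∞ = a₁/(1-r) = 98/(1 - 4/5)
= 98/(1/5)
= 490

S∞ = 490


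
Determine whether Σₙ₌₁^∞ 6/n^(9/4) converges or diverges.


p-series test: Σ c/n^p converges if p > 1, diverges if p ≤ 1 (constant c > 0 doesn't affect convergence).
p = 9/4
9/4 > 1 → CONVERGES

Converges (p = 9/4 > 1)


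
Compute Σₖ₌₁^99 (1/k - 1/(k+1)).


Telescoping: adjacent terms cancel.
= 1/1 - 1/100
= 1 - 1/100 = 99/100

Sum = 99/100


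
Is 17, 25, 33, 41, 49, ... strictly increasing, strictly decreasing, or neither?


Differences: 8, 8, 8, 8
All differences > 0 → strictly INCREASING

Monotonically increasing


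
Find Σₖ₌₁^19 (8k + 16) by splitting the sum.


Σ(8k+16) = 8·Σk + 16·n
= 8·190 + 16·19
= 1520 + 304 = 1824

Σ = 1824


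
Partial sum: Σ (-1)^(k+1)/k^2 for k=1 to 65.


S = 1 - 1/4 + 1/9 - 1/16 + 1/25 - 1/36 + 1/49 - 1/64 ± ...
= 0.8226
(Full series converges to +π²/12 ≈ +0.8225)

S_65 = 0.8226


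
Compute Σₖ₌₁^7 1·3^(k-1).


Sₙ = 1×(3^7 - 1)/(3 - 1)
= 1×(2187 - 1)/2
= 1×2186/2
= 1093

S_7 = 1093


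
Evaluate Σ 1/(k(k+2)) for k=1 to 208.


1/(k(k+2)) = (1/2)·(1/k - 1/(k+2)) (partial fractions)
Telescoping: Σ = (1/2)·(1 + 1/2 - 1/209 - 1/210) = 16354/21945

Sum = 16354/21945


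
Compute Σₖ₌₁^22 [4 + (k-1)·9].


aₙ = 4 + (22-1)×9 = 193
Sₙ = n(a₁+aₙ)/2 = 22×(4+193)/2
= 22×197/2 = 2167

S_22 = 2167


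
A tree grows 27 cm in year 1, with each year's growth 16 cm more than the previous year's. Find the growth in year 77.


aₙ = a₁ + (n-1)d
= 27 + (77-1)×16
= 27 + 1216
= 1243

a_77 = 1243


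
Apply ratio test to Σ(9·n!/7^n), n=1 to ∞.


aₙ = 9·n!/7^n
a_{n+1}/aₙ = (n+1)!/7^(n+1) × 7^n/n!  (constant 9 cancels)
= (n+1)/7
L = lim(n→∞) (n+1)/7 = ∞
L > 1 → series DIVERGES

Diverges (ratio test: L = ∞ > 1)


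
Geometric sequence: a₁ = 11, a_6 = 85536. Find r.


r^(n-1) = aₙ/a₁
r^5 = 85536/11 = 7776
r = 7776^(1/5)
= 6

r = 6


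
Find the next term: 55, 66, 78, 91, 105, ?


Pattern: triangular numbers: n(n+1)/2
Terms: 55, 66, 78, 91, 105
Next term = 120

Next term = 120


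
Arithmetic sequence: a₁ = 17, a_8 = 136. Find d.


d = (aₙ - a₁)/(n-1)
= (136 - 17)/(8-1)
= 119/7 = 17

d = 17


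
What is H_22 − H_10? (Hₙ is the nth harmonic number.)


Σₖ₌11^22 1/k = 1/11 + 1/12 + 1/13 + ... + 1/22
= 177351847/232792560
≈ 0.7618

Sum = 177351847/232792560 ≈ 0.7618


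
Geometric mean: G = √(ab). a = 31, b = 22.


GM = √(31×22) = √682 = 26.1151

GM = 26.1151


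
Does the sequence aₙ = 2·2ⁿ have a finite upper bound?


aₙ = 2·2ⁿ → as n→∞, aₙ→∞ (since base 2 > 1)
No finite upper bound exists
The sequence is UNBOUNDED

Unbounded (aₙ → ∞ as n → ∞)


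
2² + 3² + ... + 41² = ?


Σₖ₌2^41 k² = Σₖ₌₁^41 k² − Σₖ₌₁^1 k²
= 41·42·83/6 − 1·2·3/6
= 23821 − 1 = 23820

Σk² = 23820


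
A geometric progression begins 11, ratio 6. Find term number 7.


aₙ = a₁·r^(n-1)
= 11×6^6
= 11×46656
= 513216

a_7 = 513216


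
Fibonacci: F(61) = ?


Fibonacci sequence: 1, 1, 2, 3, 5, 8, 13, 21, 34, 55, 89, ...
F(61) = 2504730781961

F(61) = 2504730781961


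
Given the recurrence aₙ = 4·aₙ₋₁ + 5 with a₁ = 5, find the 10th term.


Computing step by step:
a_1 = 5
a_2 = 25
a_3 = 105
a_4 = 425
a_5 = 1705
a_6 = 6825
a_7 = 27305
a_8 = 109225
a_9 = 436905
a_10 = 1747625


a_10 = 1747625


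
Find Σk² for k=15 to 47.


Σₖ₌15^47 k² = Σₖ₌₁^47 k² − Σₖ₌₁^14 k²
= 47·48·95/6 − 14·15·29/6
= 35720 − 1015 = 34705

Σk² = 34705


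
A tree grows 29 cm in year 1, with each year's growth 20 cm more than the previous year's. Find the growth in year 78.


aₙ = a₁ + (n-1)d
= 29 + (78-1)×20
= 29 + 1540
= 1569

a_78 = 1569


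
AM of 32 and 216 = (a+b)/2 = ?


AM = (32 + 216)/2 = 248/2 = 124

AM = 124


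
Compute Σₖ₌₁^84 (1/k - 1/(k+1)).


Telescoping: adjacent terms cancel.
= 1/1 - 1/85
= 1 - 1/85 = 84/85

Sum = 84/85


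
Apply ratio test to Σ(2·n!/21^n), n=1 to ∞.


aₙ = 2·n!/21^n
a_{n+1}/aₙ = (n+1)!/21^(n+1) × 21^n/n!  (constant 2 cancels)
= (n+1)/21
L = lim(n→∞) (n+1)/21 = ∞
L > 1 → series DIVERGES

Diverges (ratio test: L = ∞ > 1)


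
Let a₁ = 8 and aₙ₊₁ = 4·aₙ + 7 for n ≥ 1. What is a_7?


Computing step by step:
a_1 = 8
a_2 = 39
a_3 = 163
a_4 = 659
a_5 = 2643
a_6 = 10579
a_7 = 42323


a_7 = 42323


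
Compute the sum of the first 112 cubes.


n(n+1)/2 = 112×113/2 = 6328
Σk³ = 6328² = 40043584

Σk³ = 40043584


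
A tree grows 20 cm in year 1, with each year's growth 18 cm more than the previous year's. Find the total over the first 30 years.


aₙ = 20 + (30-1)×18 = 542
Sₙ = n(a₁+aₙ)/2 = 30×(20+542)/2
= 30×562/2 = 8430

S_30 = 8430


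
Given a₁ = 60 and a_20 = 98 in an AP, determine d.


d = (aₙ - a₁)/(n-1)
= (98 - 60)/(20-1)
= 38/19 = 2

d = 2


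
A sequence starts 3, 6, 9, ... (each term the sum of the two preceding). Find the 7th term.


Computing iteratively: 3, 6, 9, 15, 24, 39, 63
a_7 = 63

a_7 = 63


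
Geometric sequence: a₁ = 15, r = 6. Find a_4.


aₙ = a₁·r^(n-1)
= 15×6^3
= 15×216
= 3240

a_4 = 3240


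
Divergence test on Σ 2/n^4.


lim(n→∞) 2/n^4 = 0
lim aₙ = 0 → nth-term test is INCONCLUSIVE
(Need other tests; this is actually a convergent p-series with p=4 > 1)

Inconclusive (lim aₙ = 0; need another test)


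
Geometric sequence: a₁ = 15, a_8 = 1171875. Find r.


r^(n-1) = aₙ/a₁
r^7 = 1171875/15 = 78125
r = 78125^(1/7)
= 5

r = 5


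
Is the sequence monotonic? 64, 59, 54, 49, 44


Differences: -5, -5, -5, -5
All differences < 0 → strictly DECREASING

Monotonically decreasing


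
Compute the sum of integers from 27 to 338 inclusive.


Σₖ₌27^338 k = Σₖ₌₁^338 k − Σₖ₌₁^26 k
= 338·339/2 − 26·27/2
= 57291 − 351 = 56940

Σk = 56940


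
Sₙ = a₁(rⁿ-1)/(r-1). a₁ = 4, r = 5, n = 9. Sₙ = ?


Sₙ = 4×(5^9 - 1)/(5 - 1)
= 4×(1953125 - 1)/4
= 4×1953124/4
= 1953124

S_9 = 1953124


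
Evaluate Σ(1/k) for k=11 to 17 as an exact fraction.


Σₖ₌11^17 1/k = 1/11 + 1/12 + 1/13 + 1/14 + 1/15 + 1/16 + 1/17
= 695089/1361360
≈ 0.5106

Sum = 695089/1361360 ≈ 0.5106


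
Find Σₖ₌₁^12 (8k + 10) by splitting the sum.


Σ(8k+10) = 8·Σk + 10·n
= 8·78 + 10·12
= 624 + 120 = 744

Σ = 744


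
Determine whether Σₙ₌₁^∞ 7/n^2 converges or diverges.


p-series test: Σ c/n^p converges if p > 1, diverges if p ≤ 1 (constant c > 0 doesn't affect convergence).
p = 2
2 > 1 → CONVERGES

Converges (p = 2 > 1)


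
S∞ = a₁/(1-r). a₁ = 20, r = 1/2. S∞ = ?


S∞ = a₁/(1-r) = 20/(1 - 1/2)
= 20/(1/2)
= 40

S∞ = 40


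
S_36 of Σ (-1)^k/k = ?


S = -1 + 1/2 - 1/3 + 1/4 - 1/5 + 1/6 - 1/7 + 1/8 ± ...
= -0.6795
(Full series converges to -ln(2) ≈ -0.6931)

S_36 = -0.6795


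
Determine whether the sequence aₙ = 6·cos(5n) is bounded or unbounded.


For all n, -1 ≤ cos(5n) ≤ 1, so -6 ≤ 6·cos(5n) ≤ 6
Lower bound: -6, Upper bound: 6
The sequence IS bounded

Bounded (-6 ≤ aₙ ≤ 6)


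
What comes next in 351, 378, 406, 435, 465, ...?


Pattern: triangular numbers: n(n+1)/2
Terms: 351, 378, 406, 435, 465
Next term = 496

Next term = 496


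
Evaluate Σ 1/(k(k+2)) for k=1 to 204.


1/(k(k+2)) = (1/2)·(1/k - 1/(k+2)) (partial fractions)
Telescoping: Σ = (1/2)·(1 + 1/2 - 1/205 - 1/206) = 31467/42230

Sum = 31467/42230


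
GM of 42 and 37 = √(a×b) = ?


GM = √(42×37) = √1554 = 39.4208

GM = 39.4208


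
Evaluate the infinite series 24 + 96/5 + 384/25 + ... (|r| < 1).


S∞ = a₁/(1-r) = 24/(1 - 4/5)
= 24/(1/5)
= 120

S∞ = 120


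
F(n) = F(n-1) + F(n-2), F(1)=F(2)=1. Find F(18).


Fibonacci sequence: 1, 1, 2, 3, 5, 8, 13, 21, 34, 55, 89, ...
F(18) = 2584

F(18) = 2584


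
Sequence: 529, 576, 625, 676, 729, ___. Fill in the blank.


Pattern: perfect squares: n²
Terms: 529, 576, 625, 676, 729
Next term = 784

Next term = 784


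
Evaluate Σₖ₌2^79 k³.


Σₖ₌2^79 k³ = [79·80/2]² − [1·2/2]²
= 9985600 − 1 = 9985599

Σk³ = 9985599


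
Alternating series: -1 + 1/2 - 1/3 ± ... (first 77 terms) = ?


S = -1 + 1/2 - 1/3 + 1/4 - 1/5 + 1/6 - 1/7 + 1/8 ± ...
= -0.6996
(Full series converges to -ln(2) ≈ -0.6931)

S_77 = -0.6996


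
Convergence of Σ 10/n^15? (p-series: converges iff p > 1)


p-series test: Σ c/n^p converges if p > 1, diverges if p ≤ 1 (constant c > 0 doesn't affect convergence).
p = 15
15 > 1 → CONVERGES

Converges (p = 15 > 1)


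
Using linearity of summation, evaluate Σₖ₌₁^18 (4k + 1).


Σ(4k+1) = 4·Σk + 1·n
= 4·171 + 1·18
= 684 + 18 = 702

Σ = 702


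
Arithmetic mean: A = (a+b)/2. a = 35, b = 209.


AM = (35 + 209)/2 = 244/2 = 122

AM = 122


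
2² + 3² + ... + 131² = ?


Σₖ₌2^131 k² = Σₖ₌₁^131 k² − Σₖ₌₁^1 k²
= 131·132·263/6 − 1·2·3/6
= 757966 − 1 = 757965

Σk² = 757965


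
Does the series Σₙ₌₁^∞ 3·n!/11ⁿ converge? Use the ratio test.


aₙ = 3·n!/11^n
a_{n+1}/aₙ = (n+1)!/11^(n+1) × 11^n/n!  (constant 3 cancels)
= (n+1)/11
L = lim(n→∞) (n+1)/11 = ∞
L > 1 → series DIVERGES

Diverges (ratio test: L = ∞ > 1)


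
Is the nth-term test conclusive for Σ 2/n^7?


lim(n→∞) 2/n^7 = 0
lim aₙ = 0 → nth-term test is INCONCLUSIVE
(Need other tests; this is actually a convergent p-series with p=7 > 1)

Inconclusive (lim aₙ = 0; need another test)


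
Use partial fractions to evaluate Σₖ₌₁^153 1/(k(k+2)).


1/(k(k+2)) = (1/2)·(1/k - 1/(k+2)) (partial fractions)
Telescoping: Σ = (1/2)·(1 + 1/2 - 1/154 - 1/155) = 8874/11935

Sum = 8874/11935


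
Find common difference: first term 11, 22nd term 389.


d = (aₙ - a₁)/(n-1)
= (389 - 11)/(22-1)
= 378/21 = 18

d = 18


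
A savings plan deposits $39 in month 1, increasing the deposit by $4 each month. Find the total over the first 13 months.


aₙ = 39 + (13-1)×4 = 87
Sₙ = n(a₁+aₙ)/2 = 13×(39+87)/2
= 13×126/2 = 819

S_13 = 819


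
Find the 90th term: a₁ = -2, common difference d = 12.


aₙ = a₁ + (n-1)d
= -2 + (90-1)×12
= -2 + 1068
= 1066

a_90 = 1066


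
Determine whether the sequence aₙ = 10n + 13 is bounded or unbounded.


aₙ = 10n + 13 → as n→∞, aₙ→∞
No finite upper bound exists
The sequence is UNBOUNDED

Unbounded (aₙ → ∞ as n → ∞)


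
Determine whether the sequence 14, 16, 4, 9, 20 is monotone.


Differences: 2, -12, 5, 11
Difference at position 1 is +2 (> 0) but position 2 is -12 (< 0) — sequence both rises and falls
→ NOT monotonic

Not monotonic


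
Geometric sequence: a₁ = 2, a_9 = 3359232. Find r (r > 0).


r^(n-1) = aₙ/a₁
r^8 = 3359232/2 = 1679616
r = 1679616^(1/8)
= ±6; taking r > 0 gives r = 6

r = 6


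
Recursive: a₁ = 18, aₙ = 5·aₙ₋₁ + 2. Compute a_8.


Computing step by step:
a_1 = 18
a_2 = 92
a_3 = 462
a_4 = 2312
a_5 = 11562
a_6 = 57812
a_7 = 289062
a_8 = 1445312


a_8 = 1445312


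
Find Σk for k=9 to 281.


Σₖ₌9^281 k = Σₖ₌₁^281 k − Σₖ₌₁^8 k
= 281·282/2 − 8·9/2
= 39621 − 36 = 39585

Σk = 39585


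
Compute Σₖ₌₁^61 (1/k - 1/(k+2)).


Telescoping with gap 2: two head and two tail terms survive.
= (1 + 1/2) - (1/62 + 1/63)
= 3/2 - 1/62 - 1/63 = 2867/1953

Sum = 2867/1953


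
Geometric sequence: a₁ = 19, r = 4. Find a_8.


aₙ = a₁·r^(n-1)
= 19×4^7
= 19×16384
= 311296

a_8 = 311296


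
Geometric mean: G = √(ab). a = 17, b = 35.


GM = √(17×35) = √595 = 24.3926

GM = 24.3926


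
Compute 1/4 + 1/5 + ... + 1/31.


Σₖ₌4^31 1/k = 1/4 + 1/5 + 1/6 + ... + 1/31
= 158404333811557/72201776446800
≈ 2.1939

Sum = 158404333811557/72201776446800 ≈ 2.1939


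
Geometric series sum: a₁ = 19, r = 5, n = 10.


Sₙ = 19×(5^10 - 1)/(5 - 1)
= 19×(9765625 - 1)/4
= 19×9765624/4
= 46386714

S_10 = 46386714


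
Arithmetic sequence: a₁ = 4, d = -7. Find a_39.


aₙ = a₁ + (n-1)d
= 4 + (39-1)×-7
= 4 - 266
= -262

a_39 = -262


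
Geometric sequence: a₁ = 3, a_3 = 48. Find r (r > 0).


r^(n-1) = aₙ/a₁
r^2 = 48/3 = 16
r = 16^(1/2)
= ±4; taking r > 0 gives r = 4

r = 4


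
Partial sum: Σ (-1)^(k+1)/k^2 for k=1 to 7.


S = 1 - 1/4 + 1/9 - 1/16 + 1/25 - 1/36 + 1/49
= 0.8312
(Full series converges to +π²/12 ≈ +0.8225)

S_7 = 0.8312


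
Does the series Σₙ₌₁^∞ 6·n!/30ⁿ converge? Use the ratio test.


aₙ = 6·n!/30^n
a_{n+1}/aₙ = (n+1)!/30^(n+1) × 30^n/n!  (constant 6 cancels)
= (n+1)/30
L = lim(n→∞) (n+1)/30 = ∞
L > 1 → series DIVERGES

Diverges (ratio test: L = ∞ > 1)


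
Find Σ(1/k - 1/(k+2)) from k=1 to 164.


Telescoping with gap 2: two head and two tail terms survive.
= (1 + 1/2) - (1/165 + 1/166)
= 3/2 - 1/165 - 1/166 = 20377/13695

Sum = 20377/13695


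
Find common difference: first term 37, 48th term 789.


d = (aₙ - a₁)/(n-1)
= (789 - 37)/(48-1)
= 752/47 = 16

d = 16


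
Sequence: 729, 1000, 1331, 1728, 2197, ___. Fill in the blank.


Pattern: perfect cubes: n³
Terms: 729, 1000, 1331, 1728, 2197
Next term = 2744

Next term = 2744


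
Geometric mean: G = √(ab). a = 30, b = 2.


GM = √(30×2) = √60 = 7.746

GM = 7.746


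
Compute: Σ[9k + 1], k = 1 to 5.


Σ(9k+1) = 9·Σk + 1·n
= 9·15 + 1·5
= 135 + 5 = 140

Σ = 140


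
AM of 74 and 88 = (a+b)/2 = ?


AM = (74 + 88)/2 = 162/2 = 81

AM = 81


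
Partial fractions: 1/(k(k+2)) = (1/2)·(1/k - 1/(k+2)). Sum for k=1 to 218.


1/(k(k+2)) = (1/2)·(1/k - 1/(k+2)) (partial fractions)
Telescoping: Σ = (1/2)·(1 + 1/2 - 1/219 - 1/220) = 71831/96360

Sum = 71831/96360


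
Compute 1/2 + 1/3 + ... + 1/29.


Σₖ₌2^29 1/k = 1/2 + 1/3 + 1/4 + ... + 1/29
= 6897956948587/2329089562800
≈ 2.9617

Sum = 6897956948587/2329089562800 ≈ 2.9617


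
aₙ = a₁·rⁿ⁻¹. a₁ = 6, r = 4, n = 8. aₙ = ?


aₙ = a₁·r^(n-1)
= 6×4^7
= 6×16384
= 98304

a_8 = 98304


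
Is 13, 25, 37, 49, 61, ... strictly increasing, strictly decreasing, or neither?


Differences: 12, 12, 12, 12
All differences > 0 → strictly INCREASING

Monotonically increasing


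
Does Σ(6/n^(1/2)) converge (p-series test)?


p-series test: Σ c/n^p converges if p > 1, diverges if p ≤ 1 (constant c > 0 doesn't affect convergence).
p = 1/2
1/2 ≤ 1 → DIVERGES

Diverges (p = 1/2 ≤ 1)


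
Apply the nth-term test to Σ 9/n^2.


lim(n→∞) 9/n^2 = 0
lim aₙ = 0 → nth-term test is INCONCLUSIVE
(Need other tests; this is actually a convergent p-series with p=2 > 1)

Inconclusive (lim aₙ = 0; need another test)


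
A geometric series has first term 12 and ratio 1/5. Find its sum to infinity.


S∞ = a₁/(1-r) = 12/(1 - 1/5)
= 12/(4/5)
= 15

S∞ = 15


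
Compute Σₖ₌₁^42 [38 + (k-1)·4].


aₙ = 38 + (42-1)×4 = 202
Sₙ = n(a₁+aₙ)/2 = 42×(38+202)/2
= 42×240/2 = 5040

S_42 = 5040


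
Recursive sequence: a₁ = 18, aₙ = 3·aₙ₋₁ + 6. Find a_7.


Computing step by step:
a_1 = 18
a_2 = 60
a_3 = 186
a_4 = 564
a_5 = 1698
a_6 = 5100
a_7 = 15306


a_7 = 15306


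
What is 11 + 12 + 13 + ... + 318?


Σₖ₌11^318 k = Σₖ₌₁^318 k − Σₖ₌₁^10 k
= 318·319/2 − 10·11/2
= 50721 − 55 = 50666

Σk = 50666


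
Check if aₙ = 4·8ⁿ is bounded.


aₙ = 4·8ⁿ → as n→∞, aₙ→∞ (since base 8 > 1)
No finite upper bound exists
The sequence is UNBOUNDED

Unbounded (aₙ → ∞ as n → ∞)


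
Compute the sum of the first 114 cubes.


n(n+1)/2 = 114×115/2 = 6555
Σk³ = 6555² = 42968025

Σk³ = 42968025


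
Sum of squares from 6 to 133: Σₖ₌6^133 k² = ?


Σₖ₌6^133 k² = Σₖ₌₁^133 k² − Σₖ₌₁^5 k²
= 133·134·267/6 − 5·6·11/6
= 793079 − 55 = 793024

Σk² = 793024


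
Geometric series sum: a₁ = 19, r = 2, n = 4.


Sₙ = 19×(2^4 - 1)/(2 - 1)
= 19×(16 - 1)/1
= 19×15/1
= 285

S_4 = 285


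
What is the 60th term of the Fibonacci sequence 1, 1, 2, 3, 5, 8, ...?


Fibonacci sequence: 1, 1, 2, 3, 5, 8, 13, 21, 34, 55, 89, ...
F(60) = 1548008755920

F(60) = 1548008755920


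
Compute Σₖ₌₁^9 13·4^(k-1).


Sₙ = 13×(4^9 - 1)/(4 - 1)
= 13×(262144 - 1)/3
= 13×262143/3
= 1135953

S_9 = 1135953


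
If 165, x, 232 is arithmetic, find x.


AM = (165 + 232)/2 = 397/2 = 198.5

AM = 198.5


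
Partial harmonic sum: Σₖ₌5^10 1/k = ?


Σₖ₌5^10 1/k = 1/5 + 1/6 + 1/7 + 1/8 + 1/9 + 1/10
= 2131/2520
≈ 0.8456

Sum = 2131/2520 ≈ 0.8456


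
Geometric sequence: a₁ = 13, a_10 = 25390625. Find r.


r^(n-1) = aₙ/a₁
r^9 = 25390625/13 = 1953125
r = 1953125^(1/9)
= 5

r = 5


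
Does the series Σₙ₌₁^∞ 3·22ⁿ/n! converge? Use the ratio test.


aₙ = 3·22^n/n!
a_{n+1}/aₙ = 22^(n+1)/(n+1)! × n!/22^n  (constant 3 cancels)
= 22/(n+1)
L = lim(n→∞) 22/(n+1) = 0
L < 1 → series CONVERGES

Converges (ratio test: L = 0 < 1)


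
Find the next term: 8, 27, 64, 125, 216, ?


Pattern: perfect cubes: n³
Terms: 8, 27, 64, 125, 216
Next term = 343

Next term = 343


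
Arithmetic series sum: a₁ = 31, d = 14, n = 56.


aₙ = 31 + (56-1)×14 = 801
Sₙ = n(a₁+aₙ)/2 = 56×(31+801)/2
= 56×832/2 = 23296

S_56 = 23296


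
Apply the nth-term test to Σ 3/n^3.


lim(n→∞) 3/n^3 = 0
lim aₙ = 0 → nth-term test is INCONCLUSIVE
(Need other tests; this is actually a convergent p-series with p=3 > 1)

Inconclusive (lim aₙ = 0; need another test)
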